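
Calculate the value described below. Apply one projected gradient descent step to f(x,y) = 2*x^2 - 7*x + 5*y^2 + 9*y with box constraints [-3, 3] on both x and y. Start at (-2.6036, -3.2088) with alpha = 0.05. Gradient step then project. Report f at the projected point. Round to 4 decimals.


Step 1: Compute gradient at (-2.6036, -3.2088).
grad_x = 2*2*-2.6036 - 7 = -17.4144
grad_y = 2*5*-3.2088 + 9 = -23.088
Step 2: Gradient step.
x_raw = -2.6036 - 0.05*-17.4144 = -1.7329
y_raw = -3.2088 - 0.05*-23.088 = -2.0544
Step 3: Project onto [-3, 3].
x_proj = clip(-1.7329) = -1.7329
y_proj = clip(-2.0544) = -2.0544
Step 4: Evaluate f.
f(-1.7329, -2.0544) = 20.7491


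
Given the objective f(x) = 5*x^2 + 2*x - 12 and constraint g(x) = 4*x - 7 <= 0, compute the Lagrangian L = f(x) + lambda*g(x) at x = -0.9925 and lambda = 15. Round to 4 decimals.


Step 1: Evaluate f(x).
f(-0.9925) = 5*(-0.9925)^2 + 2*(-0.9925) - 12 = -9.0597
Step 2: Evaluate g(x).
g(-0.9925) = 4*-0.9925 - 7 = -10.97
Step 3: Compute Lagrangian.
L = -9.0597 + 15*-10.97 = -173.6097


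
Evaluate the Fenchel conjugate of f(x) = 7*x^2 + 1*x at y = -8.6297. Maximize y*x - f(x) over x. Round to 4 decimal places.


f*(y) = sup_x {y*x - a*x^2 - b*x} = sup_x {(y-b)*x - a*x^2}
FOC: (y - b) - 2a*x = 0 => x* = (y - b)/(2a)
x* = (-8.6297 - 1)/(2*7) = -0.6878
f*(-8.6297) = (y-b)^2/(4a) = (-8.6297 - 1)^2/(4*7)
= 92.7311/28 = 3.3118


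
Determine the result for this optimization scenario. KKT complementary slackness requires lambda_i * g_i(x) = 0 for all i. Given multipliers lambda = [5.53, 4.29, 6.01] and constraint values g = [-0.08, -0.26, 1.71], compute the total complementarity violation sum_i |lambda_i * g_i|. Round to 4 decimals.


KKT complementary slackness check:
lambda_1 * g_1 = 5.53 * -0.08 = -0.4424
lambda_2 * g_2 = 4.29 * -0.26 = -1.1154
lambda_3 * g_3 = 6.01 * 1.71 = 10.2771
Total violation = 0.4424 + 1.1154 + 10.2771 = 11.8349


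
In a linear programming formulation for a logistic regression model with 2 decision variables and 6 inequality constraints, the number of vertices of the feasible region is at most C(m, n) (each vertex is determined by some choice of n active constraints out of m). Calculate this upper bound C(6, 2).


Each vertex corresponds to some choice of n active constraints out of m, so the number of vertices is at most C(m, n) = m! / (n!(m-n)!).
m = 6, n = 2
Numerator: 6 * 5
Denominator: 2! = 2
C(6, 2) = 15


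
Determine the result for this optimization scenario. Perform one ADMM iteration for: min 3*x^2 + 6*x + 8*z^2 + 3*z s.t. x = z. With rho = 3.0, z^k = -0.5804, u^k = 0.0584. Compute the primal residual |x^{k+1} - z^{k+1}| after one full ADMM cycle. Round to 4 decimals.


ADMM iteration with rho = 3.0, z^k = -0.5804, u^k = 0.0584
Step 1: x-update.
Minimize 3*x^2 + 6*x + (3.0/2)*(x + 0.5804 + 0.0584)^2
FOC: (2*3 + 3.0)*x = -6 + 3.0*(-0.5804 - 0.0584)
x^{k+1} = -0.8796
Step 2: z-update.
Minimize 8*z^2 + 3*z + (3.0/2)*(-0.8796 - z + 0.0584)^2
FOC: (2*8 + 3.0)*z = -3 + 3.0*(-0.8796 + 0.0584)
z^{k+1} = -0.2876
Step 3: u-update.
u^{k+1} = 0.0584 - 0.8796 + 0.2876 = -0.5336
Step 4: Primal residual = |-0.8796 + 0.2876| = 0.592


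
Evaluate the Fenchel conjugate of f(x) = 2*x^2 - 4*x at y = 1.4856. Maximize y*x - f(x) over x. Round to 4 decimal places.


f*(y) = sup_x {y*x - a*x^2 - b*x} = sup_x {(y-b)*x - a*x^2}
FOC: (y - b) - 2a*x = 0 => x* = (y - b)/(2a)
x* = (1.4856 + 4)/(2*2) = 1.3714
f*(1.4856) = (y-b)^2/(4a) = (1.4856 + 4)^2/(4*2)
= 30.0918/8 = 3.7615


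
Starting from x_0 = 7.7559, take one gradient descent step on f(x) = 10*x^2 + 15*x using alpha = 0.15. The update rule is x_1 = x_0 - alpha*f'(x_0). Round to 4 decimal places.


We compute the gradient at x_0 and apply the update.
f'(x) = 20*x + 15
f'(7.7559) = 20*7.7559 + 15 = 170.118
x_1 = 7.7559 - 0.15*170.118 = -17.7618


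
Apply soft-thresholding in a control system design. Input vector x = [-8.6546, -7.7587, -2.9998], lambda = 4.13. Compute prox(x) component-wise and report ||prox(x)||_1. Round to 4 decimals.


Soft-thresholding with lambda = 4.13:
prox(-8.6546) = sign(-8.6546)*max(|-8.6546| - 4.13, 0) = -4.5246
prox(-7.7587) = sign(-7.7587)*max(|-7.7587| - 4.13, 0) = -3.6287
prox(-2.9998) = sign(-2.9998)*max(|-2.9998| - 4.13, 0) = 0.0
prox(x) = [-4.5246, -3.6287, 0.0]
||prox(x)||_1 = 4.5246 + 3.6287 + 0.0 = 8.1533


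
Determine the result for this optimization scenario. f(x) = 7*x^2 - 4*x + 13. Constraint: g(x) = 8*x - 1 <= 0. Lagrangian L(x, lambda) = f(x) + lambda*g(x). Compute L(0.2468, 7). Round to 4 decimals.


Step 1: Evaluate f(x).
f(0.2468) = 7*0.2468^2 - 4*0.2468 + 13 = 12.4392
Step 2: Evaluate g(x).
g(0.2468) = 8*0.2468 - 1 = 0.9744
Step 3: Compute Lagrangian.
L = 12.4392 + 7*0.9744 = 19.26


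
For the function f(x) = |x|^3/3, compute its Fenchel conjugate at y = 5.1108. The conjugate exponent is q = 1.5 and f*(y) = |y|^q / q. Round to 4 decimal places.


The conjugate exponent q satisfies 1/p + 1/q = 1.
p = 3, so q = 3/(3 - 1) = 1.5
|y|^q = 5.1108^1.5 = 11.554
f*(5.1108) = 11.554 / 1.5 = 7.7027


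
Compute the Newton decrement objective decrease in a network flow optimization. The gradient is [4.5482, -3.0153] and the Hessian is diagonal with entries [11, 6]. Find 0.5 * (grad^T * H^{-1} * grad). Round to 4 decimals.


Step 1: H is diagonal, so H^(-1) * g = [0.4135, -0.5026].
Step 2: g^T H^(-1) g = sum_i g_i^2 / H_ii
  = (4.5482)^2/11 + (-3.0153)^2/6
  = 1.8806 + 1.5153 = 3.3959
Step 3: Objective decrease = 0.5 * g^T H^(-1) g = 1.6979


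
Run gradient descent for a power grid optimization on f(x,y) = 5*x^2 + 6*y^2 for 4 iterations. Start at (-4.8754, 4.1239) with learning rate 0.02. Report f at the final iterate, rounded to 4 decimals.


Gradient descent on f(x,y) = 5*x^2 + 6*y^2.
Starting point: (-4.8754, 4.1239), alpha = 0.02
Step 1: grad_x = 2*5*-4.8754 = -48.754, grad_y = 2*6*4.1239 = 49.4868
  x_1 = -4.8754 - 0.02*-48.754 = -3.9003
  y_1 = 4.1239 - 0.02*49.4868 = 3.1342
Step 2: grad_x = 2*5*-3.9003 = -39.0032, grad_y = 2*6*3.1342 = 37.61
  x_2 = -3.9003 - 0.02*-39.0032 = -3.1203
  y_2 = 3.1342 - 0.02*37.61 = 2.382
Step 3: grad_x = 2*5*-3.1203 = -31.2026, grad_y = 2*6*2.382 = 28.5836
  x_3 = -3.1203 - 0.02*-31.2026 = -2.4962
  y_3 = 2.382 - 0.02*28.5836 = 1.8103
Step 4: grad_x = 2*5*-2.4962 = -24.962, grad_y = 2*6*1.8103 = 21.7235
  x_4 = -2.4962 - 0.02*-24.962 = -1.997
  y_4 = 1.8103 - 0.02*21.7235 = 1.3758
f(-1.997, 1.3758) = 5*(-1.997)^2 + 6*1.3758^2 = 31.2967


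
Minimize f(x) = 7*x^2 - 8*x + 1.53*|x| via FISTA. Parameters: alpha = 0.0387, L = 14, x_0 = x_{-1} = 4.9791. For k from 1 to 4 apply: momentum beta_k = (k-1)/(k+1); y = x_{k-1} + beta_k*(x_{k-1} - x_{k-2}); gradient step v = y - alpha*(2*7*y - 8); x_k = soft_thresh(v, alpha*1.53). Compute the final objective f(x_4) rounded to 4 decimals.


FISTA on f(x) = 7*x^2 - 8*x + 1.53*|x|
L = 14, alpha = 0.0387
Iteration 1: beta = 0.0, y = 4.9791 + 0.0*(4.9791 - 4.9791) = 4.9791
  grad(y) = 61.7074, v = y - alpha*grad = 2.591
  prox(v) = soft_thresh(2.591, 0.0592) = 2.5318
Iteration 2: beta = 0.3333, y = 2.5318 + 0.3333*(2.5318 - 4.9791) = 1.7161
  grad(y) = 16.0247, v = y - alpha*grad = 1.0959
  prox(v) = soft_thresh(1.0959, 0.0592) = 1.0367
Iteration 3: beta = 0.5, y = 1.0367 + 0.5*(1.0367 - 2.5318) = 0.2891
  grad(y) = -3.9523, v = y - alpha*grad = 0.4421
  prox(v) = soft_thresh(0.4421, 0.0592) = 0.3829
Iteration 4: beta = 0.6, y = 0.3829 + 0.6*(0.3829 - 1.0367) = -0.0094
  grad(y) = -8.132, v = y - alpha*grad = 0.3053
  prox(v) = soft_thresh(0.3053, 0.0592) = 0.2461
f(x_4) = 7*0.2461^2 - 8*0.2461 + 1.53*|0.2461| = -1.1682


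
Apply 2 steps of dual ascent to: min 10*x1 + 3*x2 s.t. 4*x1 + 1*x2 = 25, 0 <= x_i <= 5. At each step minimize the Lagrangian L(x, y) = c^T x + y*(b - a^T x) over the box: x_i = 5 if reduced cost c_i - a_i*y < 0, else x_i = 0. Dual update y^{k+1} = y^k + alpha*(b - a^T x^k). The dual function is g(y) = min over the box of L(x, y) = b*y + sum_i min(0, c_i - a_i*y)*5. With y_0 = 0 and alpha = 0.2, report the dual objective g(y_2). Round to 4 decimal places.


Dual ascent for LP: min 10*x1 + 3*x2, 4*x1 + 1*x2 = 25, 0 <= x_i <= 5
Step 1: y^k = 0.0, reduced costs: (10.0, 3.0)
  x^k = (0.0, 0.0), subgradient = b - a^T x = 25.0
  y^{k+1} = 0.0 + 0.2*25.0 = 5.0
Step 2: y^k = 5.0, reduced costs: (-10.0, -2.0)
  x^k = (5.0, 5.0), subgradient = b - a^T x = 0.0
  y^{k+1} = 5.0 + 0.2*0.0 = 5.0
Dual objective at y_2 = 5.0: reduced costs (-10.0, -2.0), box minimizer x = (5.0, 5.0)
g(y_2) = b*y + (c1 - a1*y)*x1 + (c2 - a2*y)*x2 = 25*5.0 + (-10.0)*5.0 + (-2.0)*5.0 = 125.0 - 50.0 - 10.0 = 65.0


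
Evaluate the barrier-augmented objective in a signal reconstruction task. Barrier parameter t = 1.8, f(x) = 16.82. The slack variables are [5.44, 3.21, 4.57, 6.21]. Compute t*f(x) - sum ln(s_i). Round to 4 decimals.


Step 1: Compute log-barrier.
ln values: [1.6938, 1.1663, 1.5195, 1.8262]
phi = -(1.6938 + 1.1663 + 1.5195 + 1.8262) = -6.2057
Step 2: Compute augmented objective.
t*f(x) = 1.8*16.82 = 30.276
Total = 30.276 - 6.2057 = 24.0703


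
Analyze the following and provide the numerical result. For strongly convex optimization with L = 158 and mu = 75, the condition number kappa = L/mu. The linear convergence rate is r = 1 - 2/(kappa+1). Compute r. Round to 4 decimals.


Step 1: Compute the condition number.
kappa = L/mu = 158/75 = 2.1067
Step 2: Compute the convergence rate.
r = 1 - 2/(kappa + 1) = 1 - 2*mu/(L + mu) = (L - mu)/(L + mu) = 83/233 = 0.3562


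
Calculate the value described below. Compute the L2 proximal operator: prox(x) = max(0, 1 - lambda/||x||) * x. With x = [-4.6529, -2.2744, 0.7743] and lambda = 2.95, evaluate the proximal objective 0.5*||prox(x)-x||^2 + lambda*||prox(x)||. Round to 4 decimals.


Step 1: Compute ||x||.
||x|| = 5.2366
Step 2: Compute scaling factor.
scale = max(0, 1 - 2.95/5.2366) = 0.4367
Step 3: prox(x) = [-2.0317, -0.9931, 0.3381]
||prox(x)|| = 2.2866
Step 4: Proximal objective.
0.5*||prox-x||^2 = 4.3513
lambda*||prox|| = 6.7455
Total = 11.0967


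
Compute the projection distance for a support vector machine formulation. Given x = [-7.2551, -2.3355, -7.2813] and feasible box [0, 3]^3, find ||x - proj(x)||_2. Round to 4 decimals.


Project each component onto [0, 3].
clip(-7.2551) = 0.0, clip(-2.3355) = 0.0, clip(-7.2813) = 0.0
Projection = [0.0, 0.0, 0.0]
Squared diffs: [52.6365, 5.4546, 53.0173]
Distance = sqrt(111.1084) = 10.5408


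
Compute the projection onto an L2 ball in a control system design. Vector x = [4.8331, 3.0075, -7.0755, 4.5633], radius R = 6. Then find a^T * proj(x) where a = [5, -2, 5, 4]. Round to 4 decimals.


Step 1: Compute ||x|| (intermediates to 6 decimals).
||x|| = sqrt(4.8331^2 + 3.0075^2 + (-7.0755)^2 + 4.5633^2) = 10.163184
Step 2: Project.
Since ||x|| > R, scale = R/||x|| = 6/10.163184 = 0.590366, proj(x) = scale * x
proj(x) = [2.853298, 1.775526, -4.177135, 2.694017]
Step 3: Dot product.
a^T * proj(x) = 5*2.853298 - 2*1.775526 + 5*(-4.177135) + 4*2.694017 = 0.6058


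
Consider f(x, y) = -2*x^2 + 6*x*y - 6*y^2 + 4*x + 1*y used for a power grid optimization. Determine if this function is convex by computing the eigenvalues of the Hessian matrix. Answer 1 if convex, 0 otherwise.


The Hessian of f(x,y) = -2*x^2 + 6*x*y - 6*y^2 + 4*x + 1*y is:
H = [[-4, 6], [6, -12]]
Trace = -4 - 12 = -16
Determinant = -4*-12 - (6)^2 = 12
Discriminant = (-16)^2 - 4*12 = 208.0
Eigenvalues: lambda_1 = -15.2111, lambda_2 = -0.7889
The function is not convex.

0


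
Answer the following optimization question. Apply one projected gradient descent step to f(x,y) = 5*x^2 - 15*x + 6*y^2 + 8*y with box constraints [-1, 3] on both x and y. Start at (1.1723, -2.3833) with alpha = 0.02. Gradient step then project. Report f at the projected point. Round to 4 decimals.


Step 1: Compute gradient at (1.1723, -2.3833).
grad_x = 2*5*1.1723 - 15 = -3.277
grad_y = 2*6*-2.3833 + 8 = -20.5996
Step 2: Gradient step.
x_raw = 1.1723 - 0.02*-3.277 = 1.2378
y_raw = -2.3833 - 0.02*-20.5996 = -1.9713
Step 3: Project onto [-1, 3].
x_proj = clip(1.2378) = 1.2378
y_proj = clip(-1.9713) = -1.0
Step 4: Evaluate f.
f(1.2378, -1.0) = -12.9064


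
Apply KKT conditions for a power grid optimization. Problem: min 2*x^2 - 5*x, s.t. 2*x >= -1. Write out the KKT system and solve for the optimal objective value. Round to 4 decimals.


Step 1: Try lambda = 0 (constraint inactive).
Stationarity: 2*2*x - 5 = 0
x* = 5/(2*2) = 1.25
Check constraint: 2*1.25 = 2.5 >= -1 -- satisfied.
Step 2: Compute optimal value.
f(x*) = 2*1.25^2 - 5*1.25 = -3.125


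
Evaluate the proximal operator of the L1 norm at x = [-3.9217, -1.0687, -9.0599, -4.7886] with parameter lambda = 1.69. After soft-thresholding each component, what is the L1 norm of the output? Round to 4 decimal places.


Soft-thresholding with lambda = 1.69:
prox(-3.9217) = sign(-3.9217)*max(|-3.9217| - 1.69, 0) = -2.2317
prox(-1.0687) = sign(-1.0687)*max(|-1.0687| - 1.69, 0) = 0.0
prox(-9.0599) = sign(-9.0599)*max(|-9.0599| - 1.69, 0) = -7.3699
prox(-4.7886) = sign(-4.7886)*max(|-4.7886| - 1.69, 0) = -3.0986
prox(x) = [-2.2317, 0.0, -7.3699, -3.0986]
||prox(x)||_1 = 2.2317 + 0.0 + 7.3699 + 3.0986 = 12.7002


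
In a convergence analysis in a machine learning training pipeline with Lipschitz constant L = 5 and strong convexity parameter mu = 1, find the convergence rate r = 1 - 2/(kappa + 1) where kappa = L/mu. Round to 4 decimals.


Step 1: Compute the condition number.
kappa = L/mu = 5/1 = 5.0
Step 2: Compute the convergence rate.
r = 1 - 2/(kappa + 1) = 1 - 2*mu/(L + mu) = (L - mu)/(L + mu) = 4/6 = 0.6667


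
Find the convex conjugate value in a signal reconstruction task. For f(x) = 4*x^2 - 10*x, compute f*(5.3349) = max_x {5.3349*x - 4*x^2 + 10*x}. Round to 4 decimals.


f*(y) = sup_x {y*x - a*x^2 - b*x} = sup_x {(y-b)*x - a*x^2}
FOC: (y - b) - 2a*x = 0 => x* = (y - b)/(2a)
x* = (5.3349 + 10)/(2*4) = 1.9169
f*(5.3349) = (y-b)^2/(4a) = (5.3349 + 10)^2/(4*4)
= 235.1592/16 = 14.6974


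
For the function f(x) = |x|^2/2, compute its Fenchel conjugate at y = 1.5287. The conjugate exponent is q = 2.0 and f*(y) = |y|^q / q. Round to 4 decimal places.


The conjugate exponent q satisfies 1/p + 1/q = 1.
p = 2, so q = 2/(2 - 1) = 2.0
|y|^q = 1.5287^2.0 = 2.3369
f*(1.5287) = 2.3369 / 2.0 = 1.1685


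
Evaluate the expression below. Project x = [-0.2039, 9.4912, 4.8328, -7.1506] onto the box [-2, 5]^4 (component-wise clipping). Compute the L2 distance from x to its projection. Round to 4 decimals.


Project each component onto [-2, 5].
clip(-0.2039) = -0.2039, clip(9.4912) = 5.0, clip(4.8328) = 4.8328, clip(-7.1506) = -2.0
Projection = [-0.2039, 5.0, 4.8328, -2.0]
Squared diffs: [0.0, 20.1709, 0.0, 26.5287]
Distance = sqrt(46.6996) = 6.8337


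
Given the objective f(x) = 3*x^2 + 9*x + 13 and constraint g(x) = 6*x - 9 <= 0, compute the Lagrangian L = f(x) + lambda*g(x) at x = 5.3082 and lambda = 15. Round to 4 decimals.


Step 1: Evaluate f(x).
f(5.3082) = 3*5.3082^2 + 9*5.3082 + 13 = 145.3048
Step 2: Evaluate g(x).
g(5.3082) = 6*5.3082 - 9 = 22.8492
Step 3: Compute Lagrangian.
L = 145.3048 + 15*22.8492 = 488.0428


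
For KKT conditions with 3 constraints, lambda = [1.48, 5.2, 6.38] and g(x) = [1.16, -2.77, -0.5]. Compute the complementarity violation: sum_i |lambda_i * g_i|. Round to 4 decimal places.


KKT complementary slackness check:
lambda_1 * g_1 = 1.48 * 1.16 = 1.7168
lambda_2 * g_2 = 5.2 * -2.77 = -14.404
lambda_3 * g_3 = 6.38 * -0.5 = -3.19
Total violation = 1.7168 + 14.404 + 3.19 = 19.3108


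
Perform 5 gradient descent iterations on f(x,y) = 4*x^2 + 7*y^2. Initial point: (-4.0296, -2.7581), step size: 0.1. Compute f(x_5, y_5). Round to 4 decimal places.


Gradient descent on f(x,y) = 4*x^2 + 7*y^2.
Starting point: (-4.0296, -2.7581), alpha = 0.1
Step 1: grad_x = 2*4*-4.0296 = -32.2368, grad_y = 2*7*-2.7581 = -38.6134
  x_1 = -4.0296 - 0.1*-32.2368 = -0.8059
  y_1 = -2.7581 - 0.1*-38.6134 = 1.1032
Step 2: grad_x = 2*4*-0.8059 = -6.4474, grad_y = 2*7*1.1032 = 15.4454
  x_2 = -0.8059 - 0.1*-6.4474 = -0.1612
  y_2 = 1.1032 - 0.1*15.4454 = -0.4413
Step 3: grad_x = 2*4*-0.1612 = -1.2895, grad_y = 2*7*-0.4413 = -6.1781
  x_3 = -0.1612 - 0.1*-1.2895 = -0.0322
  y_3 = -0.4413 - 0.1*-6.1781 = 0.1765
Step 4: grad_x = 2*4*-0.0322 = -0.2579, grad_y = 2*7*0.1765 = 2.4713
  x_4 = -0.0322 - 0.1*-0.2579 = -0.0064
  y_4 = 0.1765 - 0.1*2.4713 = -0.0706
Step 5: grad_x = 2*4*-0.0064 = -0.0516, grad_y = 2*7*-0.0706 = -0.9885
  x_5 = -0.0064 - 0.1*-0.0516 = -0.0013
  y_5 = -0.0706 - 0.1*-0.9885 = 0.0282
f(-0.0013, 0.0282) = 4*(-0.0013)^2 + 7*0.0282^2 = 0.0056


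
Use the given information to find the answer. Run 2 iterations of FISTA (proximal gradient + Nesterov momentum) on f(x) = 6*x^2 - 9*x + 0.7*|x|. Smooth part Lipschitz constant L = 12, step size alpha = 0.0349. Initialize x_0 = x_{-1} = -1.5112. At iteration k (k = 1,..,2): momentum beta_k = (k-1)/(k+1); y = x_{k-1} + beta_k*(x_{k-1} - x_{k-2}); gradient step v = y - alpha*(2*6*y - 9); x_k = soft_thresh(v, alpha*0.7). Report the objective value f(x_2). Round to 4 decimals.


FISTA on f(x) = 6*x^2 - 9*x + 0.7*|x|
L = 12, alpha = 0.0349
Iteration 1: beta = 0.0, y = -1.5112 + 0.0*(-1.5112 + 1.5112) = -1.5112
  grad(y) = -27.1344, v = y - alpha*grad = -0.5642
  prox(v) = soft_thresh(-0.5642, 0.0244) = -0.5398
Iteration 2: beta = 0.3333, y = -0.5398 + 0.3333*(-0.5398 + 1.5112) = -0.216
  grad(y) = -11.5917, v = y - alpha*grad = 0.1886
  prox(v) = soft_thresh(0.1886, 0.0244) = 0.1641
f(x_2) = 6*0.1641^2 - 9*0.1641 + 0.7*|0.1641| = -1.2008


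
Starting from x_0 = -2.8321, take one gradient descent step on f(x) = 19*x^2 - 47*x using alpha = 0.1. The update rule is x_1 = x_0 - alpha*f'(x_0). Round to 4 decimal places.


We compute the gradient at x_0 and apply the update.
f'(x) = 38*x - 47
f'(-2.8321) = 38*-2.8321 - 47 = -154.6198
x_1 = -2.8321 - 0.1*-154.6198 = 12.6299


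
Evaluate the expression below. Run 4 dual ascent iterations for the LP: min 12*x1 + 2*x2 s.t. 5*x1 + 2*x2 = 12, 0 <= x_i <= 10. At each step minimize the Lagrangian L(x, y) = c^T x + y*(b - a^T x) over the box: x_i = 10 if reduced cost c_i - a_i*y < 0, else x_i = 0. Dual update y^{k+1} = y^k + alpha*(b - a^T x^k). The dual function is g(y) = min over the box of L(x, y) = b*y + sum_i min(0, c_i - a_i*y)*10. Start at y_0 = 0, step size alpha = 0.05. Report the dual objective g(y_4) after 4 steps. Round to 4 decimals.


Dual ascent for LP: min 12*x1 + 2*x2, 5*x1 + 2*x2 = 12, 0 <= x_i <= 10
Step 1: y^k = 0.0, reduced costs: (12.0, 2.0)
  x^k = (0.0, 0.0), subgradient = b - a^T x = 12.0
  y^{k+1} = 0.0 + 0.05*12.0 = 0.6
Step 2: y^k = 0.6, reduced costs: (9.0, 0.8)
  x^k = (0.0, 0.0), subgradient = b - a^T x = 12.0
  y^{k+1} = 0.6 + 0.05*12.0 = 1.2
Step 3: y^k = 1.2, reduced costs: (6.0, -0.4)
  x^k = (0.0, 10.0), subgradient = b - a^T x = -8.0
  y^{k+1} = 1.2 + 0.05*-8.0 = 0.8
Step 4: y^k = 0.8, reduced costs: (8.0, 0.4)
  x^k = (0.0, 0.0), subgradient = b - a^T x = 12.0
  y^{k+1} = 0.8 + 0.05*12.0 = 1.4
Dual objective at y_4 = 1.4: reduced costs (5.0, -0.8), box minimizer x = (0.0, 10.0)
g(y_4) = b*y + (c1 - a1*y)*x1 + (c2 - a2*y)*x2 = 12*1.4 + 5.0*0.0 + (-0.8)*10.0 = 16.8 + 0.0 - 8.0 = 8.8


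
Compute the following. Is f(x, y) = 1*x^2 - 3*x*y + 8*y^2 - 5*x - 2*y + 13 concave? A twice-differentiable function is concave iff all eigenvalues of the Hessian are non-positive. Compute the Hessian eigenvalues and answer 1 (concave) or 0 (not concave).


The Hessian of f(x,y) = 1*x^2 - 3*x*y + 8*y^2 - 5*x - 2*y + 13 is:
H = [[2, -3], [-3, 16]]
Trace = 2 + 16 = 18
Determinant = 2*16 - (-3)^2 = 23
Discriminant = (18)^2 - 4*23 = 232.0
Eigenvalues: lambda_1 = 1.3842, lambda_2 = 16.6158
The function is not concave.

0


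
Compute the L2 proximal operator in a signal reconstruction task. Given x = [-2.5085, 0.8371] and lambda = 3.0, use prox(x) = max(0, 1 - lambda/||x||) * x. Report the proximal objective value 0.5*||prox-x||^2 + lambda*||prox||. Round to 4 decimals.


Step 1: Compute ||x||.
||x|| = 2.6445
Step 2: Compute scaling factor.
scale = max(0, 1 - 3.0/2.6445) = 0.0
Step 3: prox(x) = [-0.0, 0.0]
||prox(x)|| = 0.0
Step 4: Proximal objective.
0.5*||prox-x||^2 = 3.4967
lambda*||prox|| = 0.0
Total = 3.4967


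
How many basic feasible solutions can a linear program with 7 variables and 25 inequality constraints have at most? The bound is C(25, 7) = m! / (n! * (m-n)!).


Each vertex corresponds to some choice of n active constraints out of m, so the number of vertices is at most C(m, n) = m! / (n!(m-n)!).
m = 25, n = 7
Numerator: 25 * 24 * 23 * 22 * 21 * 20 * 19
Denominator: 7! = 5040
C(25, 7) = 480700


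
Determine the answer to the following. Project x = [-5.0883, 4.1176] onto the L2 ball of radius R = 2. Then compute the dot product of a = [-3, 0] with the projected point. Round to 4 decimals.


Step 1: Compute ||x|| (intermediates to 6 decimals).
||x|| = sqrt((-5.0883)^2 + 4.1176^2) = 6.545642
Step 2: Project.
Since ||x|| > R, scale = R/||x|| = 2/6.545642 = 0.305547, proj(x) = scale * x
proj(x) = [-1.554715, 1.25812]
Step 3: Dot product.
a^T * proj(x) = -3*(-1.554715) + 0*1.25812 = 4.6641


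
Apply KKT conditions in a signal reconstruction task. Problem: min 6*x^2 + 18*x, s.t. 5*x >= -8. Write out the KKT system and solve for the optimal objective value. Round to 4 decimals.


Step 1: Try lambda = 0 (constraint inactive).
Stationarity: 2*6*x + 18 = 0
x* = -18/(2*6) = -1.5
Check constraint: 5*-1.5 = -7.5 >= -8 -- satisfied.
Step 2: Compute optimal value.
f(x*) = 6*(-1.5)^2 + 18*(-1.5) = -13.5


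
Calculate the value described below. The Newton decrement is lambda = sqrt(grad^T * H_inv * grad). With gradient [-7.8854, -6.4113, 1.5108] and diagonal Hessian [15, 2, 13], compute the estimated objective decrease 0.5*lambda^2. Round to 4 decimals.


Step 1: H is diagonal, so H^(-1) * g = [-0.5257, -3.2057, 0.1162].
Step 2: g^T H^(-1) g = sum_i g_i^2 / H_ii
  = (-7.8854)^2/15 + (-6.4113)^2/2 + (1.5108)^2/13
  = 4.1453 + 20.5524 + 0.1756 = 24.8733
Step 3: Objective decrease = 0.5 * g^T H^(-1) g = 12.4366


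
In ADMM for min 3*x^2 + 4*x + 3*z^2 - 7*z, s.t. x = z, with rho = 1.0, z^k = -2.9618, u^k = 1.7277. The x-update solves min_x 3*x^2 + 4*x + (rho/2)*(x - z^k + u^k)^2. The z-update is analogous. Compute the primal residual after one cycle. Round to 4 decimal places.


ADMM iteration with rho = 1.0, z^k = -2.9618, u^k = 1.7277
Step 1: x-update.
Minimize 3*x^2 + 4*x + (1.0/2)*(x + 2.9618 + 1.7277)^2
FOC: (2*3 + 1.0)*x = -4 + 1.0*(-2.9618 - 1.7277)
x^{k+1} = -1.2414
Step 2: z-update.
Minimize 3*z^2 - 7*z + (1.0/2)*(-1.2414 - z + 1.7277)^2
FOC: (2*3 + 1.0)*z = 7 + 1.0*(-1.2414 + 1.7277)
z^{k+1} = 1.0695
Step 3: u-update.
u^{k+1} = 1.7277 - 1.2414 - 1.0695 = -0.5831
Step 4: Primal residual = |-1.2414 - 1.0695| = 2.3108


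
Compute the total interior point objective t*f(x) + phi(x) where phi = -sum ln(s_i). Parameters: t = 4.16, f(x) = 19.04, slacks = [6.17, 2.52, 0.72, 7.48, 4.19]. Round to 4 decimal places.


Step 1: Compute log-barrier.
ln values: [1.8197, 0.9243, -0.3285, 2.0122, 1.4327]
phi = -(1.8197 + 0.9243 - 0.3285 + 2.0122 + 1.4327) = -5.8604
Step 2: Compute augmented objective.
t*f(x) = 4.16*19.04 = 79.2064
Total = 79.2064 - 5.8604 = 73.346


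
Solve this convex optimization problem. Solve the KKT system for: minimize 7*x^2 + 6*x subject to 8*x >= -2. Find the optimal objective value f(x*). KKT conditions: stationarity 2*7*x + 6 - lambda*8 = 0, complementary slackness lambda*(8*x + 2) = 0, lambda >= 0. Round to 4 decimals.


Step 1: Try lambda = 0 (constraint inactive).
x_unc = -6/(2*7) = -0.4286
Check: 8*-0.4286 = -3.4288 < -2 -- violated!
Step 2: Constraint must be active: 8*x = -2
x* = -2/8 = -0.25
lambda = (2*7*(-0.25) + 6)/8 = 0.3125
Step 3: Compute optimal value.
f(x*) = 7*(-0.25)^2 + 6*(-0.25) = -1.0625


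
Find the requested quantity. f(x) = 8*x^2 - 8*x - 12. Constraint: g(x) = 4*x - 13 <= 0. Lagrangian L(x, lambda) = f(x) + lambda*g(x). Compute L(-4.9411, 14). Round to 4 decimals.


Step 1: Evaluate f(x).
f(-4.9411) = 8*(-4.9411)^2 - 8*(-4.9411) - 12 = 222.8446
Step 2: Evaluate g(x).
g(-4.9411) = 4*-4.9411 - 13 = -32.7644
Step 3: Compute Lagrangian.
L = 222.8446 + 14*-32.7644 = -235.857


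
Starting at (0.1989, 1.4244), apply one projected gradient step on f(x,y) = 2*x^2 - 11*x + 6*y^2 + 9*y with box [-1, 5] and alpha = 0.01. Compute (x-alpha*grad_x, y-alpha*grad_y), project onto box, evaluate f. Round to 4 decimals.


Step 1: Compute gradient at (0.1989, 1.4244).
grad_x = 2*2*0.1989 - 11 = -10.2044
grad_y = 2*6*1.4244 + 9 = 26.0928
Step 2: Gradient step.
x_raw = 0.1989 - 0.01*-10.2044 = 0.3009
y_raw = 1.4244 - 0.01*26.0928 = 1.1635
Step 3: Project onto [-1, 5].
x_proj = clip(0.3009) = 0.3009
y_proj = clip(1.1635) = 1.1635
Step 4: Evaluate f.
f(0.3009, 1.1635) = 15.464


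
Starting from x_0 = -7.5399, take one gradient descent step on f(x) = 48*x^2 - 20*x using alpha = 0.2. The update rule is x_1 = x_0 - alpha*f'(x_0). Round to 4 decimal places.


We compute the gradient at x_0 and apply the update.
f'(x) = 96*x - 20
f'(-7.5399) = 96*-7.5399 - 20 = -743.8304
x_1 = -7.5399 - 0.2*-743.8304 = 141.2262


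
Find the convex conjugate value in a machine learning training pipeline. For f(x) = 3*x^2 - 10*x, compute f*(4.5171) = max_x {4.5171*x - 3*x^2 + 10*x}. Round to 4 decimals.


f*(y) = sup_x {y*x - a*x^2 - b*x} = sup_x {(y-b)*x - a*x^2}
FOC: (y - b) - 2a*x = 0 => x* = (y - b)/(2a)
x* = (4.5171 + 10)/(2*3) = 2.4195
f*(4.5171) = (y-b)^2/(4a) = (4.5171 + 10)^2/(4*3)
= 210.7462/12 = 17.5622


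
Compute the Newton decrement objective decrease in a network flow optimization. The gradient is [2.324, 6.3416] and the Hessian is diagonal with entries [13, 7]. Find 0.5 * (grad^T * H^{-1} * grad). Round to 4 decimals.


Step 1: H is diagonal, so H^(-1) * g = [0.1788, 0.9059].
Step 2: g^T H^(-1) g = sum_i g_i^2 / H_ii
  = (2.324)^2/13 + (6.3416)^2/7
  = 0.4155 + 5.7451 = 6.1606
Step 3: Objective decrease = 0.5 * g^T H^(-1) g = 3.0803


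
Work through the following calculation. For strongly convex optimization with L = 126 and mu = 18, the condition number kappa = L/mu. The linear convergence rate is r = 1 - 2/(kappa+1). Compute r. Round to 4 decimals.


Step 1: Compute the condition number.
kappa = L/mu = 126/18 = 7.0
Step 2: Compute the convergence rate.
r = 1 - 2/(kappa + 1) = 1 - 2*mu/(L + mu) = (L - mu)/(L + mu) = 108/144 = 0.75


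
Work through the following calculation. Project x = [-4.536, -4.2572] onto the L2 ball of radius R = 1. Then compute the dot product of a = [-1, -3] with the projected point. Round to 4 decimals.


Step 1: Compute ||x|| (intermediates to 6 decimals).
||x|| = sqrt((-4.536)^2 + (-4.2572)^2) = 6.220856
Step 2: Project.
Since ||x|| > R, scale = R/||x|| = 1/6.220856 = 0.16075, proj(x) = scale * x
proj(x) = [-0.729162, -0.684345]
Step 3: Dot product.
a^T * proj(x) = -1*(-0.729162) - 3*(-0.684345) = 2.7822


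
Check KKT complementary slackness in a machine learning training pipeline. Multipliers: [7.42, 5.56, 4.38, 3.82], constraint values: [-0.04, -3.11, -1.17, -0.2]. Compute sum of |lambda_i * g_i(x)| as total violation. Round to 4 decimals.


KKT complementary slackness check:
lambda_1 * g_1 = 7.42 * -0.04 = -0.2968
lambda_2 * g_2 = 5.56 * -3.11 = -17.2916
lambda_3 * g_3 = 4.38 * -1.17 = -5.1246
lambda_4 * g_4 = 3.82 * -0.2 = -0.764
Total violation = 0.2968 + 17.2916 + 5.1246 + 0.764 = 23.477


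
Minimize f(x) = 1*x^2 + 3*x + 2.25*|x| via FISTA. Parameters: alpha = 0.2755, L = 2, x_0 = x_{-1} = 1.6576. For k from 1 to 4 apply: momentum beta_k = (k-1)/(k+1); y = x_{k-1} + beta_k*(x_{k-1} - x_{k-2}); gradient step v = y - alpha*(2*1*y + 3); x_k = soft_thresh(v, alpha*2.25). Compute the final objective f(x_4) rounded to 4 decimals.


FISTA on f(x) = 1*x^2 + 3*x + 2.25*|x|
L = 2, alpha = 0.2755
Iteration 1: beta = 0.0, y = 1.6576 + 0.0*(1.6576 - 1.6576) = 1.6576
  grad(y) = 6.3152, v = y - alpha*grad = -0.0822
  prox(v) = soft_thresh(-0.0822, 0.6199) = 0.0
Iteration 2: beta = 0.3333, y = 0.0 + 0.3333*(0.0 - 1.6576) = -0.5525
  grad(y) = 1.8949, v = y - alpha*grad = -1.0746
  prox(v) = soft_thresh(-1.0746, 0.6199) = -0.4547
Iteration 3: beta = 0.5, y = -0.4547 + 0.5*(-0.4547 - 0.0) = -0.6821
  grad(y) = 1.6359, v = y - alpha*grad = -1.1327
  prox(v) = soft_thresh(-1.1327, 0.6199) = -0.5129
Iteration 4: beta = 0.6, y = -0.5129 + 0.6*(-0.5129 + 0.4547) = -0.5478
  grad(y) = 1.9045, v = y - alpha*grad = -1.0724
  prox(v) = soft_thresh(-1.0724, 0.6199) = -0.4526
f(x_4) = 1*(-0.4526)^2 + 3*(-0.4526) + 2.25*|-0.4526| = -0.1346


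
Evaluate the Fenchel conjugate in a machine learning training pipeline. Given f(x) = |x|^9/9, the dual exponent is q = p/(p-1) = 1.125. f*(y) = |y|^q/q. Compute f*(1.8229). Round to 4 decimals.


The conjugate exponent q satisfies 1/p + 1/q = 1.
p = 9, so q = 9/(9 - 1) = 1.125
|y|^q = 1.8229^1.125 = 1.965
f*(1.8229) = 1.965 / 1.125 = 1.7466


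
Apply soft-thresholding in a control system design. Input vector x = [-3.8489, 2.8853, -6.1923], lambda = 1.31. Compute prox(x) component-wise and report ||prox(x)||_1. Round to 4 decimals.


Soft-thresholding with lambda = 1.31:
prox(-3.8489) = sign(-3.8489)*max(|-3.8489| - 1.31, 0) = -2.5389
prox(2.8853) = sign(2.8853)*max(|2.8853| - 1.31, 0) = 1.5753
prox(-6.1923) = sign(-6.1923)*max(|-6.1923| - 1.31, 0) = -4.8823
prox(x) = [-2.5389, 1.5753, -4.8823]
||prox(x)||_1 = 2.5389 + 1.5753 + 4.8823 = 8.9965


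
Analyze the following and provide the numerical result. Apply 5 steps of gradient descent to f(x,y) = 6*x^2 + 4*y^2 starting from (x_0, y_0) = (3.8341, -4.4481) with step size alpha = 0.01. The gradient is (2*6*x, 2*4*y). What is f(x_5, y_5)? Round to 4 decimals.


Gradient descent on f(x,y) = 6*x^2 + 4*y^2.
Starting point: (3.8341, -4.4481), alpha = 0.01
Step 1: grad_x = 2*6*3.8341 = 46.0092, grad_y = 2*4*-4.4481 = -35.5848
  x_1 = 3.8341 - 0.01*46.0092 = 3.374
  y_1 = -4.4481 - 0.01*-35.5848 = -4.0923
Step 2: grad_x = 2*6*3.374 = 40.4881, grad_y = 2*4*-4.0923 = -32.738
  x_2 = 3.374 - 0.01*40.4881 = 2.9691
  y_2 = -4.0923 - 0.01*-32.738 = -3.7649
Step 3: grad_x = 2*6*2.9691 = 35.6295, grad_y = 2*4*-3.7649 = -30.119
  x_3 = 2.9691 - 0.01*35.6295 = 2.6128
  y_3 = -3.7649 - 0.01*-30.119 = -3.4637
Step 4: grad_x = 2*6*2.6128 = 31.354, grad_y = 2*4*-3.4637 = -27.7095
  x_4 = 2.6128 - 0.01*31.354 = 2.2993
  y_4 = -3.4637 - 0.01*-27.7095 = -3.1866
Step 5: grad_x = 2*6*2.2993 = 27.5915, grad_y = 2*4*-3.1866 = -25.4927
  x_5 = 2.2993 - 0.01*27.5915 = 2.0234
  y_5 = -3.1866 - 0.01*-25.4927 = -2.9317
f(2.0234, -2.9317) = 6*2.0234^2 + 4*(-2.9317)^2 = 58.9429


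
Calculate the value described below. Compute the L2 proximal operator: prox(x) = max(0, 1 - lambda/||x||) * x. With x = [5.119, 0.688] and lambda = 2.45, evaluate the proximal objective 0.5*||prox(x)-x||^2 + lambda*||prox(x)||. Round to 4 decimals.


Step 1: Compute ||x||.
||x|| = 5.165
Step 2: Compute scaling factor.
scale = max(0, 1 - 2.45/5.165) = 0.5257
Step 3: prox(x) = [2.6908, 0.3617]
||prox(x)|| = 2.715
Step 4: Proximal objective.
0.5*||prox-x||^2 = 3.0013
lambda*||prox|| = 6.6518
Total = 9.6531


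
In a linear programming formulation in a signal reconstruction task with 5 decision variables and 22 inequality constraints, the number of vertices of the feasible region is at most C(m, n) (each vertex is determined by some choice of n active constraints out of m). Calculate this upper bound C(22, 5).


Each vertex corresponds to some choice of n active constraints out of m, so the number of vertices is at most C(m, n) = m! / (n!(m-n)!).
m = 22, n = 5
Numerator: 22 * 21 * 20 * 19 * 18
Denominator: 5! = 120
C(22, 5) = 26334


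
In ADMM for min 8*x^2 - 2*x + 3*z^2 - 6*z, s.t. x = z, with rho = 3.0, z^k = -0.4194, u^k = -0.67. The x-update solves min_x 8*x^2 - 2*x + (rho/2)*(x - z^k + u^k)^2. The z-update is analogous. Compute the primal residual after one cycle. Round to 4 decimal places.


ADMM iteration with rho = 3.0, z^k = -0.4194, u^k = -0.67
Step 1: x-update.
Minimize 8*x^2 - 2*x + (3.0/2)*(x + 0.4194 - 0.67)^2
FOC: (2*8 + 3.0)*x = 2 + 3.0*(-0.4194 + 0.67)
x^{k+1} = 0.1448
Step 2: z-update.
Minimize 3*z^2 - 6*z + (3.0/2)*(0.1448 - z - 0.67)^2
FOC: (2*3 + 3.0)*z = 6 + 3.0*(0.1448 - 0.67)
z^{k+1} = 0.4916
Step 3: u-update.
u^{k+1} = -0.67 + 0.1448 - 0.4916 = -1.0168
Step 4: Primal residual = |0.1448 - 0.4916| = 0.3468


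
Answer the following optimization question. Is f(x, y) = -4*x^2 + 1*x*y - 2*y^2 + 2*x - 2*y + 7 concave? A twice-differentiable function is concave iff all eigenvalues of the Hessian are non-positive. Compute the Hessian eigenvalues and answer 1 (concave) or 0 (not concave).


The Hessian of f(x,y) = -4*x^2 + 1*x*y - 2*y^2 + 2*x - 2*y + 7 is:
H = [[-8, 1], [1, -4]]
Trace = -8 - 4 = -12
Determinant = -8*-4 - (1)^2 = 31
Discriminant = (-12)^2 - 4*31 = 20.0
Eigenvalues: lambda_1 = -8.2361, lambda_2 = -3.7639
The function is concave.

1


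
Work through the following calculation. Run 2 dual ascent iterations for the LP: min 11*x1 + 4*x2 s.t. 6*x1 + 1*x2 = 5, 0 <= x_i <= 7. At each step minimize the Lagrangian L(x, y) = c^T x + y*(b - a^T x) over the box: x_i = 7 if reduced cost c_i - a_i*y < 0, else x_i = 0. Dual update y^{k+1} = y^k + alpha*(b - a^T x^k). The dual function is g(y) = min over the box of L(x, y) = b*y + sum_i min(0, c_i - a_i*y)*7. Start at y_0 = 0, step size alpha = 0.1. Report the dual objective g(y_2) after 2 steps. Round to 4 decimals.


Dual ascent for LP: min 11*x1 + 4*x2, 6*x1 + 1*x2 = 5, 0 <= x_i <= 7
Step 1: y^k = 0.0, reduced costs: (11.0, 4.0)
  x^k = (0.0, 0.0), subgradient = b - a^T x = 5.0
  y^{k+1} = 0.0 + 0.1*5.0 = 0.5
Step 2: y^k = 0.5, reduced costs: (8.0, 3.5)
  x^k = (0.0, 0.0), subgradient = b - a^T x = 5.0
  y^{k+1} = 0.5 + 0.1*5.0 = 1.0
Dual objective at y_2 = 1.0: reduced costs (5.0, 3.0), box minimizer x = (0.0, 0.0)
g(y_2) = b*y + (c1 - a1*y)*x1 + (c2 - a2*y)*x2 = 5*1.0 + 5.0*0.0 + 3.0*0.0 = 5.0 + 0.0 + 0.0 = 5.0


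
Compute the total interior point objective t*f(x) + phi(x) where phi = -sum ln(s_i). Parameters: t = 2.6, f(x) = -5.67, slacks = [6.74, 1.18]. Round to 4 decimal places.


Step 1: Compute log-barrier.
ln values: [1.9081, 0.1655]
phi = -(1.9081 + 0.1655) = -2.0736
Step 2: Compute augmented objective.
t*f(x) = 2.6*-5.67 = -14.742
Total = -14.742 - 2.0736 = -16.8156


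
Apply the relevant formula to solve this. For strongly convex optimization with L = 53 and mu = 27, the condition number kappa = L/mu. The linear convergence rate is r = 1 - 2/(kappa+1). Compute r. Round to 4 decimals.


Step 1: Compute the condition number.
kappa = L/mu = 53/27 = 1.963
Step 2: Compute the convergence rate.
r = 1 - 2/(kappa + 1) = 1 - 2*mu/(L + mu) = (L - mu)/(L + mu) = 26/80 = 0.325


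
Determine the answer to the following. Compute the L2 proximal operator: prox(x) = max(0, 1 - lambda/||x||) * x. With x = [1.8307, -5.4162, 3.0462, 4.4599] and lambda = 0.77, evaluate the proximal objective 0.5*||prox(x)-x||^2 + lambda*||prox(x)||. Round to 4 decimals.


Step 1: Compute ||x||.
||x|| = 7.8649
Step 2: Compute scaling factor.
scale = max(0, 1 - 0.77/7.8649) = 0.9021
Step 3: prox(x) = [1.6515, -4.8859, 2.748, 4.0233]
||prox(x)|| = 7.0949
Step 4: Proximal objective.
0.5*||prox-x||^2 = 0.2965
lambda*||prox|| = 5.4631
Total = 5.7595


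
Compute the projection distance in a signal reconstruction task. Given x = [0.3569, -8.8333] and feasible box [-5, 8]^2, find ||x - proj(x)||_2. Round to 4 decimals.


Project each component onto [-5, 8].
clip(0.3569) = 0.3569, clip(-8.8333) = -5.0
Projection = [0.3569, -5.0]
Squared diffs: [0.0, 14.6942]
Distance = sqrt(14.6942) = 3.8333


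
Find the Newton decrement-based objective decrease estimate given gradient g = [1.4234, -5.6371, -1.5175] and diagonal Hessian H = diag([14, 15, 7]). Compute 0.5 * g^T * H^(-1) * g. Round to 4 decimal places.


Step 1: H is diagonal, so H^(-1) * g = [0.1017, -0.3758, -0.2168].
Step 2: g^T H^(-1) g = sum_i g_i^2 / H_ii
  = (1.4234)^2/14 + (-5.6371)^2/15 + (-1.5175)^2/7
  = 0.1447 + 2.1185 + 0.329 = 2.5922
Step 3: Objective decrease = 0.5 * g^T H^(-1) g = 1.2961


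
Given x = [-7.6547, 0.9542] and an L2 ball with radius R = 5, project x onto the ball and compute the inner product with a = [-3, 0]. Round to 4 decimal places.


Step 1: Compute ||x|| (intermediates to 6 decimals).
||x|| = sqrt((-7.6547)^2 + 0.9542^2) = 7.713944
Step 2: Project.
Since ||x|| > R, scale = R/||x|| = 5/7.713944 = 0.648177, proj(x) = scale * x
proj(x) = [-4.9616, 0.61849]
Step 3: Dot product.
a^T * proj(x) = -3*(-4.9616) + 0*0.61849 = 14.8848


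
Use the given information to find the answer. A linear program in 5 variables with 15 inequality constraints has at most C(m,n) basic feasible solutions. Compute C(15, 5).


Each vertex corresponds to some choice of n active constraints out of m, so the number of vertices is at most C(m, n) = m! / (n!(m-n)!).
m = 15, n = 5
Numerator: 15 * 14 * 13 * 12 * 11
Denominator: 5! = 120
C(15, 5) = 3003


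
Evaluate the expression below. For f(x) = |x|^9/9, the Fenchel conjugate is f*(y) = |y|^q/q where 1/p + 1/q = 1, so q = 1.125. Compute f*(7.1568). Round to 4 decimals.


The conjugate exponent q satisfies 1/p + 1/q = 1.
p = 9, so q = 9/(9 - 1) = 1.125
|y|^q = 7.1568^1.125 = 9.1529
f*(7.1568) = 9.1529 / 1.125 = 8.1359


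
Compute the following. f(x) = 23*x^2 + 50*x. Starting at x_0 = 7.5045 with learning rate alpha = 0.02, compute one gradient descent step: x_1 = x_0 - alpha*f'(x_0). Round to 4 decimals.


We compute the gradient at x_0 and apply the update.
f'(x) = 46*x + 50
f'(7.5045) = 46*7.5045 + 50 = 395.207
x_1 = 7.5045 - 0.02*395.207 = -0.3996


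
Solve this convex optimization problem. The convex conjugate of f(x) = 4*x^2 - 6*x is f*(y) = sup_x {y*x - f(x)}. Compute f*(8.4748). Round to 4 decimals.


f*(y) = sup_x {y*x - a*x^2 - b*x} = sup_x {(y-b)*x - a*x^2}
FOC: (y - b) - 2a*x = 0 => x* = (y - b)/(2a)
x* = (8.4748 + 6)/(2*4) = 1.8094
f*(8.4748) = (y-b)^2/(4a) = (8.4748 + 6)^2/(4*4)
= 209.5198/16 = 13.095


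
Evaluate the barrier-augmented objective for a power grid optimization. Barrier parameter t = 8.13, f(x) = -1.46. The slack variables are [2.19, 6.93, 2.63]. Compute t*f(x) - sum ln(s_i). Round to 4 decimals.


Step 1: Compute log-barrier.
ln values: [0.7839, 1.9359, 0.967]
phi = -(0.7839 + 1.9359 + 0.967) = -3.6867
Step 2: Compute augmented objective.
t*f(x) = 8.13*-1.46 = -11.8698
Total = -11.8698 - 3.6867 = -15.5565


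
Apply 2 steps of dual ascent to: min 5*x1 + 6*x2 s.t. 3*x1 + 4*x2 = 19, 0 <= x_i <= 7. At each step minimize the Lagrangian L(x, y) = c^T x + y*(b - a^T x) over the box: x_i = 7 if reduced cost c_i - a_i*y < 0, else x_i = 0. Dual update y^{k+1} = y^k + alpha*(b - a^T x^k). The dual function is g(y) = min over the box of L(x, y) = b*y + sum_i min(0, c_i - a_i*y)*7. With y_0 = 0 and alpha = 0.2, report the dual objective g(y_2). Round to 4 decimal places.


Dual ascent for LP: min 5*x1 + 6*x2, 3*x1 + 4*x2 = 19, 0 <= x_i <= 7
Step 1: y^k = 0.0, reduced costs: (5.0, 6.0)
  x^k = (0.0, 0.0), subgradient = b - a^T x = 19.0
  y^{k+1} = 0.0 + 0.2*19.0 = 3.8
Step 2: y^k = 3.8, reduced costs: (-6.4, -9.2)
  x^k = (7.0, 7.0), subgradient = b - a^T x = -30.0
  y^{k+1} = 3.8 + 0.2*-30.0 = -2.2
Dual objective at y_2 = -2.2: reduced costs (11.6, 14.8), box minimizer x = (0.0, 0.0)
g(y_2) = b*y + (c1 - a1*y)*x1 + (c2 - a2*y)*x2 = 19*(-2.2) + 11.6*0.0 + 14.8*0.0 = -41.8 + 0.0 + 0.0 = -41.8


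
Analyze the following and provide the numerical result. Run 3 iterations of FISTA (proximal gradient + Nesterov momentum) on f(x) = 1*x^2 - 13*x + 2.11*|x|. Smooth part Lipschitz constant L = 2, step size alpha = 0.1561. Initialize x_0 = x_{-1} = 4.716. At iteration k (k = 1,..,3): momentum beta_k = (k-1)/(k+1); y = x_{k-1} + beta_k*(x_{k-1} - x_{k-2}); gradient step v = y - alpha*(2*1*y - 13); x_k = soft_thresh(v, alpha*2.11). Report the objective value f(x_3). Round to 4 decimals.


FISTA on f(x) = 1*x^2 - 13*x + 2.11*|x|
L = 2, alpha = 0.1561
Iteration 1: beta = 0.0, y = 4.716 + 0.0*(4.716 - 4.716) = 4.716
  grad(y) = -3.568, v = y - alpha*grad = 5.273
  prox(v) = soft_thresh(5.273, 0.3294) = 4.9436
Iteration 2: beta = 0.3333, y = 4.9436 + 0.3333*(4.9436 - 4.716) = 5.0195
  grad(y) = -2.9611, v = y - alpha*grad = 5.4817
  prox(v) = soft_thresh(5.4817, 0.3294) = 5.1523
Iteration 3: beta = 0.5, y = 5.1523 + 0.5*(5.1523 - 4.9436) = 5.2567
  grad(y) = -2.4867, v = y - alpha*grad = 5.6448
  prox(v) = soft_thresh(5.6448, 0.3294) = 5.3155
f(x_3) = 1*5.3155^2 - 13*5.3155 + 2.11*|5.3155| = -29.6312
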